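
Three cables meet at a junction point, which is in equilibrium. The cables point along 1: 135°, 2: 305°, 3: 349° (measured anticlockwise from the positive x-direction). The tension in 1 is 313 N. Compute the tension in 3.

T_3 ≈ 78.2 N

Resolve: ΣF_x = 313 cos 135° + T_2 cos 305° + T_3 cos 349° = 0.
        ΣF_y = 313 sin 135° + T_2 sin 305° + T_3 sin 349° = 0.
The known terms sum to (-221.3, 221.3) N, so 0.5736 T_2 + 0.9816 T_3 = 221.3 and -0.8192 T_2 − 0.1908 T_3 = -221.3.
Solving simultaneously: T_2 = 252 N, T_3 = 78.24 N.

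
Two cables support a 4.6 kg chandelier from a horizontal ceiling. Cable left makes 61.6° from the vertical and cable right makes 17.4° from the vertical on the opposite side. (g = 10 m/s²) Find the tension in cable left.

T_left ≈ 14 N

Angles from the horizontal: cable left is 90° − 61.6° = 28.4°, cable right is 90° − 17.4° = 72.6°.
Weight W = 4.6 × 10 = 46 N acts straight down.
Horizontal: T_left cos 28.4° = T_right cos 72.6°  →  T_right = 2.942 T_left.
Vertical: T_left sin 28.4° + T_right sin 72.6° = 46.
Substituting the horizontal relation into the vertical equation gives 3.283 T_left = 46, so T_left = 14.01 N.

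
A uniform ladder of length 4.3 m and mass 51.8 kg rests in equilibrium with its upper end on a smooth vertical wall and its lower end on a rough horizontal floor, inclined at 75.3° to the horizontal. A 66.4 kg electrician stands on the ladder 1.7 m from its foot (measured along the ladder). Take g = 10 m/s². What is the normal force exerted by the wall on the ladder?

N_wall ≈ 137 N

Torques about the foot: N_wall · 4.3 sin 75.3° = 51.8×10×2.15 cos 75.3° + 66.4×10×1.7 cos 75.3° → N_wall = 136.82 N.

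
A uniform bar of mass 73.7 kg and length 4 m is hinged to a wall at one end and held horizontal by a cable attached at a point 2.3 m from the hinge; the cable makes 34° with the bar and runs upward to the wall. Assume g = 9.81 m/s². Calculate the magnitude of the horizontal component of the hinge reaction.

H_x ≈ 932 N

Take torques about the hinge: T sin 34° · 2.3 = 73.7×9.81×2 = 1446 N·m.
So T = 1446 / (0.5592 × 2.3) = 1124.3 N.
ΣF_x = 0: H_x = T cos 34° = 932.08 N.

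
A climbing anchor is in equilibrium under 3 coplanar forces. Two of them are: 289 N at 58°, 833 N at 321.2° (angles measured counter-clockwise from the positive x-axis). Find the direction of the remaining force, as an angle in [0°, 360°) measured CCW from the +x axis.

Sum the known components: ΣF_x = 802.3 N, ΣF_y = -276.9 N.
For equilibrium the remaining force must supply (−ΣF_x, −ΣF_y) = (-802.3, 276.9) N.
Magnitude = √((-802.3)² + (276.9)²) = 848.8 N; direction = atan2(276.9, -802.3) = 161.0°.

θ ≈ 161°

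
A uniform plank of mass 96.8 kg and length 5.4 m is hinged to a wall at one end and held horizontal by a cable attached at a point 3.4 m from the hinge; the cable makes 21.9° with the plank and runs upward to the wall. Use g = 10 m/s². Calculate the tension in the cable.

T ≈ 2060 N

Take torques about the hinge: T sin 21.9° · 3.4 = 96.8×10×2.7 = 2613.6 N·m.
So T = 2613.6 / (0.3730 × 3.4) = 2060.9 N.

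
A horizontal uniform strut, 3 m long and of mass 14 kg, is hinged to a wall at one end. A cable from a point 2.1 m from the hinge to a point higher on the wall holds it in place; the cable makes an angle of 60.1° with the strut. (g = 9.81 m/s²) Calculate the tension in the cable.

T ≈ 113 N

Take torques about the hinge: T sin 60.1° · 2.1 = 14×9.81×1.5 = 206.01 N·m.
So T = 206.01 / (0.8669 × 2.1) = 113.16 N.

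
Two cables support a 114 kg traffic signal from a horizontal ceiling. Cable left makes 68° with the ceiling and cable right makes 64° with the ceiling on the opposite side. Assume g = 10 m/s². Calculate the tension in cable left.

T_left ≈ 672 N

Weight W = 114 × 10 = 1140 N acts straight down.
Horizontal: T_left cos 68° = T_right cos 64°  →  T_right = 0.8545 T_left.
Vertical: T_left sin 68° + T_right sin 64° = 1140.
Substituting the horizontal relation into the vertical equation gives 1.695 T_left = 1140, so T_left = 672.5 N.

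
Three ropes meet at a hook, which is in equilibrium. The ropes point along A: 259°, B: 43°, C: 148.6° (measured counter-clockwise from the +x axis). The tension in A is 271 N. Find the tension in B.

T_B ≈ 264 N

Resolve: ΣF_x = 271 cos 259° + T_B cos 43° + T_C cos 148.6° = 0.
        ΣF_y = 271 sin 259° + T_B sin 43° + T_C sin 148.6° = 0.
The known terms sum to (-51.71, -266) N, so 0.7314 T_B − 0.8536 T_C = 51.71 and 0.6820 T_B + 0.5210 T_C = 266.
Solving simultaneously: T_B = 263.7 N, T_C = 165.4 N.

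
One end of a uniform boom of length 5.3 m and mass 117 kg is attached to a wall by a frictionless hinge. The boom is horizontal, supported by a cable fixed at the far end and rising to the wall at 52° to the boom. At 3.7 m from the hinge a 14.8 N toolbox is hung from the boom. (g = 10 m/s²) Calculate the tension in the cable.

T ≈ 755 N

Take torques about the hinge: T sin 52° · 5.3 = 117×10×2.65 + 14.8×3.7 = 3155.3 N·m.
So T = 3155.3 / (0.7880 × 5.3) = 755.49 N.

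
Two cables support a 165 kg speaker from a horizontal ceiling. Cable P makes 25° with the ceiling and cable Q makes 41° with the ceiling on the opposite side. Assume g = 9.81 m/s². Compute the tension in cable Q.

T_Q ≈ 1610 N

Weight W = 165 × 9.81 = 1619 N acts straight down.
Horizontal: T_P cos 25° = T_Q cos 41°  →  T_P = 0.8327 T_Q.
Vertical: T_P sin 25° + T_Q sin 41° = 1619.
Substituting the horizontal relation into the vertical equation gives 1.008 T_Q = 1619, so T_Q = 1606 N.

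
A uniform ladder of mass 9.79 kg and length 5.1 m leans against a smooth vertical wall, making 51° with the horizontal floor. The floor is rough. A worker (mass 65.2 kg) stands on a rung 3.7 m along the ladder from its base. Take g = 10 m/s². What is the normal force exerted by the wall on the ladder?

N_wall ≈ 423 N

Torques about the foot: N_wall · 5.1 sin 51° = 9.79×10×2.55 cos 51° + 65.2×10×3.7 cos 51° → N_wall = 422.68 N.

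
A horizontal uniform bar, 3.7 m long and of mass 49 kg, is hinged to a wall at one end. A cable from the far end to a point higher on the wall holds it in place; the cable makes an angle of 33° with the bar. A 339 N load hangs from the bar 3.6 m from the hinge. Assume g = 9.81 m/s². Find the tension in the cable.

Take torques about the hinge: T sin 33° · 3.7 = 49×9.81×1.85 + 339×3.6 = 2109.7 N·m.
So T = 2109.7 / (0.5446 × 3.7) = 1046.9 N.

T ≈ 1050 N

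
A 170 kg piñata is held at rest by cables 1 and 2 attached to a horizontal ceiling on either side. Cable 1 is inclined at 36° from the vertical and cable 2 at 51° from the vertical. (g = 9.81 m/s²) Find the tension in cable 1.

Angles from the horizontal: cable 1 is 90° − 36° = 54°, cable 2 is 90° − 51° = 39°.
Weight W = 170 × 9.81 = 1668 N acts straight down.
Horizontal: T_1 cos 54° = T_2 cos 39°  →  T_2 = 0.7563 T_1.
Vertical: T_1 sin 54° + T_2 sin 39° = 1668.
Substituting the horizontal relation into the vertical equation gives 1.285 T_1 = 1668, so T_1 = 1298 N.

T_1 ≈ 1300 N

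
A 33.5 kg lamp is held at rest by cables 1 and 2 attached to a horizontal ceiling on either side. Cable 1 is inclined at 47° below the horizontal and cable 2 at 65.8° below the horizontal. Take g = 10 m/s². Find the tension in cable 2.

T_2 ≈ 248 N

Weight W = 33.5 × 10 = 335 N acts straight down.
Horizontal: T_1 cos 47° = T_2 cos 65.8°  →  T_1 = 0.6011 T_2.
Vertical: T_1 sin 47° + T_2 sin 65.8° = 335.
Substituting the horizontal relation into the vertical equation gives 1.352 T_2 = 335, so T_2 = 247.8 N.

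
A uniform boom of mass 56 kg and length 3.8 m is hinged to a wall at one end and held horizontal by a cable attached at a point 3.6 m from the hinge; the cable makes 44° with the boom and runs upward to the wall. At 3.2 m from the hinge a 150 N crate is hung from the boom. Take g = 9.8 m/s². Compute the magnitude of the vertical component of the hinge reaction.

|H_y| ≈ 276 N

Take torques about the hinge: T sin 44° · 3.6 = 56×9.8×1.9 + 150×3.2 = 1522.7 N·m.
So T = 1522.7 / (0.6947 × 3.6) = 608.9 N.
ΣF_y = 0: H_y = (56×9.8 + 150) − T sin 44° = 698.8 − 422.98 = 275.82 N.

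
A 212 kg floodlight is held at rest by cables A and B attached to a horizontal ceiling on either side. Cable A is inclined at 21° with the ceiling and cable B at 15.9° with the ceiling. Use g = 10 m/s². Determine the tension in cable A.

Weight W = 212 × 10 = 2120 N acts straight down.
Horizontal: T_A cos 21° = T_B cos 15.9°  →  T_B = 0.9707 T_A.
Vertical: T_A sin 21° + T_B sin 15.9° = 2120.
Substituting the horizontal relation into the vertical equation gives 0.6243 T_A = 2120, so T_A = 3396 N.

T_A ≈ 3400 N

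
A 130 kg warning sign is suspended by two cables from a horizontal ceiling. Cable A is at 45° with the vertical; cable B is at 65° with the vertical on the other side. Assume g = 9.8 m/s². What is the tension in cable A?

T_A ≈ 1230 N

Angles from the horizontal: cable A is 90° − 45° = 45°, cable B is 90° − 65° = 25°.
Weight W = 130 × 9.8 = 1274 N acts straight down.
Horizontal: T_A cos 45° = T_B cos 25°  →  T_B = 0.7802 T_A.
Vertical: T_A sin 45° + T_B sin 25° = 1274.
Substituting the horizontal relation into the vertical equation gives 1.037 T_A = 1274, so T_A = 1229 N.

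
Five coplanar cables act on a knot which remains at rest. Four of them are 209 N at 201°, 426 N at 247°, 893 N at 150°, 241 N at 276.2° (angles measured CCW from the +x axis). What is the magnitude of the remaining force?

Sum the known components: ΣF_x = -1109 N, ΣF_y = -260.1 N.
For equilibrium the remaining force must supply (−ΣF_x, −ΣF_y) = (1109, 260.1) N.
Magnitude = √((1109)² + (260.1)²) = 1139 N; direction = atan2(260.1, 1109) = 13.2°.

F ≈ 1140 N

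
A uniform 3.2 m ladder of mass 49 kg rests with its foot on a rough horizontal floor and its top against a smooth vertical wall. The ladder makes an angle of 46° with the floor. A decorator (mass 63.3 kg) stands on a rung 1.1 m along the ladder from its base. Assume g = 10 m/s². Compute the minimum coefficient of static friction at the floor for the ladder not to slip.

ΣF_y = 0: N_floor = 49×10 + 63.3×10 = 1123 N.
Torques about the foot: N_wall · 3.2 sin 46° = 49×10×1.6 cos 46° + 63.3×10×1.1 cos 46° → N_wall = 446.72 N.
ΣF_x = 0: f_floor = N_wall = 446.72 N.
μ_min = f_floor / N_floor = 446.72 / 1123 = 0.3978.

μ_min ≈ 0.398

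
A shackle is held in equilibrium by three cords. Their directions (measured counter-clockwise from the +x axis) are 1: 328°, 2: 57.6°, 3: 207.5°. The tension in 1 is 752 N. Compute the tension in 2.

Resolve: ΣF_x = 752 cos 328° + T_2 cos 57.6° + T_3 cos 207.5° = 0.
        ΣF_y = 752 sin 328° + T_2 sin 57.6° + T_3 sin 207.5° = 0.
The known terms sum to (637.7, -398.5) N, so 0.5358 T_2 − 0.8870 T_3 = -637.7 and 0.8443 T_2 − 0.4617 T_3 = 398.5.
Solving simultaneously: T_2 = 1292 N, T_3 = 1499 N.

T_2 ≈ 1290 N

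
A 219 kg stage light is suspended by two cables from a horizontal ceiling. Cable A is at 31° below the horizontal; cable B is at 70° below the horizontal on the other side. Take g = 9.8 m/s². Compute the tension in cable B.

T_B ≈ 1870 N

Weight W = 219 × 9.8 = 2146 N acts straight down.
Horizontal: T_A cos 31° = T_B cos 70°  →  T_A = 0.399 T_B.
Vertical: T_A sin 31° + T_B sin 70° = 2146.
Substituting the horizontal relation into the vertical equation gives 1.145 T_B = 2146, so T_B = 1874 N.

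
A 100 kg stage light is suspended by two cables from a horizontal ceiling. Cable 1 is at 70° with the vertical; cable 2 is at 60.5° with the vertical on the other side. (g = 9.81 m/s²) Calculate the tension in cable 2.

Angles from the horizontal: cable 1 is 90° − 70° = 20°, cable 2 is 90° − 60.5° = 29.5°.
Weight W = 100 × 9.81 = 981 N acts straight down.
Horizontal: T_1 cos 20° = T_2 cos 29.5°  →  T_1 = 0.9262 T_2.
Vertical: T_1 sin 20° + T_2 sin 29.5° = 981.
Substituting the horizontal relation into the vertical equation gives 0.8092 T_2 = 981, so T_2 = 1212 N.

T_2 ≈ 1210 N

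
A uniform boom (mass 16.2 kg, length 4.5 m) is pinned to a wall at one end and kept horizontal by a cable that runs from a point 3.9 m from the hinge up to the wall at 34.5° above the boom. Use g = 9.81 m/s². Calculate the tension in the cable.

T ≈ 162 N

Take torques about the hinge: T sin 34.5° · 3.9 = 16.2×9.81×2.25 = 357.57 N·m.
So T = 357.57 / (0.5664 × 3.9) = 161.87 N.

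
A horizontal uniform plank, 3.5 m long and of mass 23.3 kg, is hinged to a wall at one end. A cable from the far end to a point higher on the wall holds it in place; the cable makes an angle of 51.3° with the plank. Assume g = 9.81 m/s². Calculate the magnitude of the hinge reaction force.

|H| ≈ 146 N

Take torques about the hinge: T sin 51.3° · 3.5 = 23.3×9.81×1.75 = 400 N·m.
So T = 400 / (0.7804 × 3.5) = 146.44 N.
ΣF_x = 0: H_x = T cos 51.3° = 91.561 N.
ΣF_y = 0: H_y = (23.3×9.81) − T sin 51.3° = 228.57 − 114.29 = 114.29 N.
|H| = √(H_x² + H_y²) = √((91.561)² + (114.29)²) = 146.44 N.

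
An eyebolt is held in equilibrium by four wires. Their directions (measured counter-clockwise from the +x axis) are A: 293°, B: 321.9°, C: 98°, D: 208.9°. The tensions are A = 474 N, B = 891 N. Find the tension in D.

T_D ≈ 793 N

Resolve: ΣF_x = 474 cos 293° + 891 cos 321.9° + T_C cos 98° + T_D cos 208.9° = 0.
        ΣF_y = 474 sin 293° + 891 sin 321.9° + T_C sin 98° + T_D sin 208.9° = 0.
The known terms sum to (886.4, -986.1) N, so -0.1392 T_C − 0.8755 T_D = -886.4 and 0.9903 T_C − 0.4833 T_D = 986.1.
Solving simultaneously: T_C = 1383 N, T_D = 792.7 N.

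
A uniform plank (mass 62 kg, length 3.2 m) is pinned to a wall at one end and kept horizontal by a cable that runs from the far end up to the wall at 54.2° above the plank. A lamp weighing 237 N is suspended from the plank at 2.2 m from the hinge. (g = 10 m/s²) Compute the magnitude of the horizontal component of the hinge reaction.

H_x ≈ 341 N

Take torques about the hinge: T sin 54.2° · 3.2 = 62×10×1.6 + 237×2.2 = 1513.4 N·m.
So T = 1513.4 / (0.8111 × 3.2) = 583.11 N.
ΣF_x = 0: H_x = T cos 54.2° = 341.09 N.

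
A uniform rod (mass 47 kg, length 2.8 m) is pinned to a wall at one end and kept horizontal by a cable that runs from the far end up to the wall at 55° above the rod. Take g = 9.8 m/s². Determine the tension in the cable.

T ≈ 281 N

Take torques about the hinge: T sin 55° · 2.8 = 47×9.8×1.4 = 644.84 N·m.
So T = 644.84 / (0.8192 × 2.8) = 281.14 N.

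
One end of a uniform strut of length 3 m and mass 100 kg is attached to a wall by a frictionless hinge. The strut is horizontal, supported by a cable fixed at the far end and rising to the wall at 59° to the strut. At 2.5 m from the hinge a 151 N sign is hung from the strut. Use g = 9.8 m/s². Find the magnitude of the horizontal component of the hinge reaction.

H_x ≈ 370 N

Take torques about the hinge: T sin 59° · 3 = 100×9.8×1.5 + 151×2.5 = 1847.5 N·m.
So T = 1847.5 / (0.8572 × 3) = 718.45 N.
ΣF_x = 0: H_x = T cos 59° = 370.03 N.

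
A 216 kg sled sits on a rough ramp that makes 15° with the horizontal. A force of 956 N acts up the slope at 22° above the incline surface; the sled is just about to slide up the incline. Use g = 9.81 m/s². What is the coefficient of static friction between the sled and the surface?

μ ≈ 0.200

On the verge of sliding up the incline, friction is at its maximum μN and acts down the slope.
Perpendicular to incline: N = W cos 15° − P sin 22° = 2047 − 358.1 = 1689 N.
Along incline: P cos 22° − μN = W sin 15° → μ = −(W sin 15° − P cos 22°) / N = 0.2001.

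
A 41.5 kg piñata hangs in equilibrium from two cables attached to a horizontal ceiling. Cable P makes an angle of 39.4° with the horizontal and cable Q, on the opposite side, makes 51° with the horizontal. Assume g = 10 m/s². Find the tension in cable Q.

T_Q ≈ 321 N

Weight W = 41.5 × 10 = 415 N acts straight down.
Horizontal: T_P cos 39.4° = T_Q cos 51°  →  T_P = 0.8144 T_Q.
Vertical: T_P sin 39.4° + T_Q sin 51° = 415.
Substituting the horizontal relation into the vertical equation gives 1.294 T_Q = 415, so T_Q = 320.7 N.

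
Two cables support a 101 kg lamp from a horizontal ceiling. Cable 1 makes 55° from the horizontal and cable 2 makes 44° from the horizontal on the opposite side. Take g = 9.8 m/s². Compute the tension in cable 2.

Weight W = 101 × 9.8 = 989.8 N acts straight down.
Horizontal: T_1 cos 55° = T_2 cos 44°  →  T_1 = 1.254 T_2.
Vertical: T_1 sin 55° + T_2 sin 44° = 989.8.
Substituting the horizontal relation into the vertical equation gives 1.722 T_2 = 989.8, so T_2 = 574.8 N.

T_2 ≈ 575 N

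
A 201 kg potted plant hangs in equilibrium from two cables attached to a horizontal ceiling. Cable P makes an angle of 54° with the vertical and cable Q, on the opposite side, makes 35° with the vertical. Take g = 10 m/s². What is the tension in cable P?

T_P ≈ 1150 N

Angles from the horizontal: cable P is 90° − 54° = 36°, cable Q is 90° − 35° = 55°.
Weight W = 201 × 10 = 2010 N acts straight down.
Horizontal: T_P cos 36° = T_Q cos 55°  →  T_Q = 1.41 T_P.
Vertical: T_P sin 36° + T_Q sin 55° = 2010.
Substituting the horizontal relation into the vertical equation gives 1.743 T_P = 2010, so T_P = 1153 N.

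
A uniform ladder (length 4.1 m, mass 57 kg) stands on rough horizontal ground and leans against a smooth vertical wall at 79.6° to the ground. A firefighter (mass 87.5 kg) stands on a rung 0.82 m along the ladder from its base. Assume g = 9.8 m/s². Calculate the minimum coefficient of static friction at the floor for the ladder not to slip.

ΣF_y = 0: N_floor = 57×9.8 + 87.5×9.8 = 1416.1 N.
Torques about the foot: N_wall · 4.1 sin 79.6° = 57×9.8×2.05 cos 79.6° + 87.5×9.8×0.82 cos 79.6° → N_wall = 82.737 N.
ΣF_x = 0: f_floor = N_wall = 82.737 N.
μ_min = f_floor / N_floor = 82.737 / 1416.1 = 0.05843.

μ_min ≈ 0.0584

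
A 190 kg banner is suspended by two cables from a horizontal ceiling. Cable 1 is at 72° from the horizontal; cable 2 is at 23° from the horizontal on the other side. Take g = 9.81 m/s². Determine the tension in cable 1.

Weight W = 190 × 9.81 = 1864 N acts straight down.
Horizontal: T_1 cos 72° = T_2 cos 23°  →  T_2 = 0.3357 T_1.
Vertical: T_1 sin 72° + T_2 sin 23° = 1864.
Substituting the horizontal relation into the vertical equation gives 1.082 T_1 = 1864, so T_1 = 1722 N.

T_1 ≈ 1720 N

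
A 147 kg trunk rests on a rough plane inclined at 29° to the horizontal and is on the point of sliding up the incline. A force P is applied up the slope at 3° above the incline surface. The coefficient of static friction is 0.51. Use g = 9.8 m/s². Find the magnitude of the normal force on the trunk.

On the verge of sliding up the incline, friction equals μN and acts down the slope.
Perpendicular: N + P sin 3° = W cos 29° = 1260 N.
Along incline: P cos 3° = W sin 29° + μN  with W sin 29° = 698.4 N.
Solving the pair for P and N: P = 1308 N, N = 1192 N (and f = μN = 607.7 N).

N ≈ 1190 N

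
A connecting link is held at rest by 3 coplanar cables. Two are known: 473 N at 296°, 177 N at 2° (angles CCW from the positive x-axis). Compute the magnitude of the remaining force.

Sum the known components: ΣF_x = 384.2 N, ΣF_y = -419 N.
For equilibrium the remaining force must supply (−ΣF_x, −ΣF_y) = (-384.2, 419) N.
Magnitude = √((-384.2)² + (419)²) = 568.5 N; direction = atan2(419, -384.2) = 132.5°.

F ≈ 568 N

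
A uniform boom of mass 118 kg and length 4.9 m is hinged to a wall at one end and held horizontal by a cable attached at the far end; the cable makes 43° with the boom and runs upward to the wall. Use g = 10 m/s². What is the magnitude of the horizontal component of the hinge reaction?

H_x ≈ 633 N

Take torques about the hinge: T sin 43° · 4.9 = 118×10×2.45 = 2891 N·m.
So T = 2891 / (0.6820 × 4.9) = 865.1 N.
ΣF_x = 0: H_x = T cos 43° = 632.7 N.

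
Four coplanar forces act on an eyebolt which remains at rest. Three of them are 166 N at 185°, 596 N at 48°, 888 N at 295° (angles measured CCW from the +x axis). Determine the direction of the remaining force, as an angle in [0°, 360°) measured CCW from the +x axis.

Sum the known components: ΣF_x = 608.7 N, ΣF_y = -376.4 N.
For equilibrium the remaining force must supply (−ΣF_x, −ΣF_y) = (-608.7, 376.4) N.
Magnitude = √((-608.7)² + (376.4)²) = 715.7 N; direction = atan2(376.4, -608.7) = 148.3°.

θ ≈ 148°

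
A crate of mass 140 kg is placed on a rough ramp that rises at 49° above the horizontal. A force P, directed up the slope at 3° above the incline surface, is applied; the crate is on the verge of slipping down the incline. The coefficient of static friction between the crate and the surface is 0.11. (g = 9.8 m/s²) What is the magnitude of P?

On the verge of sliding down the incline, friction equals μN and acts up the slope.
Perpendicular: N + P sin 3° = W cos 49° = 900.1 N.
Along incline: P cos 3° + μN = W sin 49° with W sin 49° = 1035 N.
Solving the pair for P and N: P = 943.2 N, N = 850.8 N (and f = μN = 93.58 N).

P ≈ 943 N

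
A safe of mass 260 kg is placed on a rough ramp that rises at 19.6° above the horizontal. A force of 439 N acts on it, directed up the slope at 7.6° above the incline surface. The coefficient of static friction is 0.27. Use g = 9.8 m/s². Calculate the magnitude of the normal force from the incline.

N ≈ 2340 N

Axes along / perpendicular to the incline. W sin 19.6° = 854.7 N down-slope; W cos 19.6° = 2400 N into the surface.
Perpendicular: N = W cos 19.6° − P sin 7.6° = 2400 − 58.06 = 2342 N.
Along incline: P cos 7.6° + f = W sin 19.6° (friction acts up-slope) → f = 854.7 − 435.1 = 419.6 N.
|f| = 419.6 N ≤ μN = 632.4 N, so the safe is indeed static.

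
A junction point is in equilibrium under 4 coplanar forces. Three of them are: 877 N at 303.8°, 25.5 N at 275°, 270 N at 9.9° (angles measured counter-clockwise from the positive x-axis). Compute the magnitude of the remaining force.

F ≈ 1040 N

Sum the known components: ΣF_x = 756.1 N, ΣF_y = -707.8 N.
For equilibrium the remaining force must supply (−ΣF_x, −ΣF_y) = (-756.1, 707.8) N.
Magnitude = √((-756.1)² + (707.8)²) = 1036 N; direction = atan2(707.8, -756.1) = 136.9°.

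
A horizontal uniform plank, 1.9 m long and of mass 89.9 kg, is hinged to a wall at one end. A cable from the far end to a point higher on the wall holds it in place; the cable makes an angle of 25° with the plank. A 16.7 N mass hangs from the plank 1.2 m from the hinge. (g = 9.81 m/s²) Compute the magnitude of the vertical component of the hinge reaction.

|H_y| ≈ 447 N

Take torques about the hinge: T sin 25° · 1.9 = 89.9×9.81×0.95 + 16.7×1.2 = 857.86 N·m.
So T = 857.86 / (0.4226 × 1.9) = 1068.4 N.
ΣF_y = 0: H_y = (89.9×9.81 + 16.7) − T sin 25° = 898.62 − 451.51 = 447.11 N.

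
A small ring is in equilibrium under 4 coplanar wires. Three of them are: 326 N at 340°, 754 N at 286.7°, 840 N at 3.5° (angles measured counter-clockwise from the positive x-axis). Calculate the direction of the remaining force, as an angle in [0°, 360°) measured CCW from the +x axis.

Sum the known components: ΣF_x = 1361 N, ΣF_y = -782.4 N.
For equilibrium the remaining force must supply (−ΣF_x, −ΣF_y) = (-1361, 782.4) N.
Magnitude = √((-1361)² + (782.4)²) = 1570 N; direction = atan2(782.4, -1361) = 150.1°.

θ ≈ 150°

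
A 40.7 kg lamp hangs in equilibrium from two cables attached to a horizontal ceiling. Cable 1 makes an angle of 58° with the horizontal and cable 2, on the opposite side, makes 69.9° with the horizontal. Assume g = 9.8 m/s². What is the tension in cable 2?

Weight W = 40.7 × 9.8 = 398.9 N acts straight down.
Horizontal: T_1 cos 58° = T_2 cos 69.9°  →  T_1 = 0.6485 T_2.
Vertical: T_1 sin 58° + T_2 sin 69.9° = 398.9.
Substituting the horizontal relation into the vertical equation gives 1.489 T_2 = 398.9, so T_2 = 267.9 N.

T_2 ≈ 268 N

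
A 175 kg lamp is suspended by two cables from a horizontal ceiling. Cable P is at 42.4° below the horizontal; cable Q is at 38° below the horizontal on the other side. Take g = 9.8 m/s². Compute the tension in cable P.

Weight W = 175 × 9.8 = 1715 N acts straight down.
Horizontal: T_P cos 42.4° = T_Q cos 38°  →  T_Q = 0.9371 T_P.
Vertical: T_P sin 42.4° + T_Q sin 38° = 1715.
Substituting the horizontal relation into the vertical equation gives 1.251 T_P = 1715, so T_P = 1371 N.

T_P ≈ 1370 N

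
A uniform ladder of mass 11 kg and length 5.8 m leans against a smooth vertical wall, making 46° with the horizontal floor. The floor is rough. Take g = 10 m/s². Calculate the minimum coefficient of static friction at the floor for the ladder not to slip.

μ_min ≈ 0.483

ΣF_y = 0: N_floor = 11×10 = 110 N.
Torques about the foot: N_wall · 5.8 sin 46° = 11×10×2.9 cos 46° → N_wall = 53.113 N.
ΣF_x = 0: f_floor = N_wall = 53.113 N.
μ_min = f_floor / N_floor = 53.113 / 110 = 0.4828.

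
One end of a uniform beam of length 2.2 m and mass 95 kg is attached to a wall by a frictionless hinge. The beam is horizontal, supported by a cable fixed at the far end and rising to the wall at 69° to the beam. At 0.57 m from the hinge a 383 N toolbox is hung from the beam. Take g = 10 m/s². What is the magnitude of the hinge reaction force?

Take torques about the hinge: T sin 69° · 2.2 = 95×10×1.1 + 383×0.57 = 1263.3 N·m.
So T = 1263.3 / (0.9336 × 2.2) = 615.09 N.
ΣF_x = 0: H_x = T cos 69° = 220.43 N.
ΣF_y = 0: H_y = (95×10 + 383) − T sin 69° = 1333 − 574.23 = 758.77 N.
|H| = √(H_x² + H_y²) = √((220.43)² + (758.77)²) = 790.14 N.

|H| ≈ 790 N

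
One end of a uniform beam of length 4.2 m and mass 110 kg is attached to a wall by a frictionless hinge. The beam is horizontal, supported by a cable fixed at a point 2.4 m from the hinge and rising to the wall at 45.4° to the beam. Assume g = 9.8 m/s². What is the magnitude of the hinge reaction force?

|H| ≈ 940 N

Take torques about the hinge: T sin 45.4° · 2.4 = 110×9.8×2.1 = 2263.8 N·m.
So T = 2263.8 / (0.7120 × 2.4) = 1324.7 N.
ΣF_x = 0: H_x = T cos 45.4° = 930.17 N.
ΣF_y = 0: H_y = (110×9.8) − T sin 45.4° = 1078 − 943.25 = 134.75 N.
|H| = √(H_x² + H_y²) = √((930.17)² + (134.75)²) = 939.88 N.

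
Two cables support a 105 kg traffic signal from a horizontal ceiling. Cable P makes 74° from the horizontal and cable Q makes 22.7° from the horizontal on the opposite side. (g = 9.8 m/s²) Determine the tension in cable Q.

Weight W = 105 × 9.8 = 1029 N acts straight down.
Horizontal: T_P cos 74° = T_Q cos 22.7°  →  T_P = 3.347 T_Q.
Vertical: T_P sin 74° + T_Q sin 22.7° = 1029.
Substituting the horizontal relation into the vertical equation gives 3.603 T_Q = 1029, so T_Q = 285.6 N.

T_Q ≈ 286 N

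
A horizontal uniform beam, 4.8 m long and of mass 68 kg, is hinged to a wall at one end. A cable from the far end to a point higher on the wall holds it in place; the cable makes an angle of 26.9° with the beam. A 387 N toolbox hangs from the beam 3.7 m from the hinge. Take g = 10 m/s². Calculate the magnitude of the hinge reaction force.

|H| ≈ 1330 N

Take torques about the hinge: T sin 26.9° · 4.8 = 68×10×2.4 + 387×3.7 = 3063.9 N·m.
So T = 3063.9 / (0.4524 × 4.8) = 1410.8 N.
ΣF_x = 0: H_x = T cos 26.9° = 1258.2 N.
ΣF_y = 0: H_y = (68×10 + 387) − T sin 26.9° = 1067 − 638.31 = 428.69 N.
|H| = √(H_x² + H_y²) = √((1258.2)² + (428.69)²) = 1329.2 N.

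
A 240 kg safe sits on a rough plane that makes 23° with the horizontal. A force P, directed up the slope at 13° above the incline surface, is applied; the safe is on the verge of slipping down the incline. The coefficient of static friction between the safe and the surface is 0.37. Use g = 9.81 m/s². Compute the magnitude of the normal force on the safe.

N ≈ 2140 N

On the verge of sliding down the incline, friction equals μN and acts up the slope.
Perpendicular: N + P sin 13° = W cos 23° = 2167 N.
Along incline: P cos 13° + μN = W sin 23° with W sin 23° = 919.9 N.
Solving the pair for P and N: P = 132.5 N, N = 2137 N (and f = μN = 790.9 N).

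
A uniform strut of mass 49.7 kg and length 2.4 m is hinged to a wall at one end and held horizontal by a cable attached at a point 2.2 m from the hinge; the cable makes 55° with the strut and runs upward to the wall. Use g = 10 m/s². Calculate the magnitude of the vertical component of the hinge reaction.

Take torques about the hinge: T sin 55° · 2.2 = 49.7×10×1.2 = 596.4 N·m.
So T = 596.4 / (0.8192 × 2.2) = 330.94 N.
ΣF_y = 0: H_y = (49.7×10) − T sin 55° = 497 − 271.09 = 225.91 N.

|H_y| ≈ 226 N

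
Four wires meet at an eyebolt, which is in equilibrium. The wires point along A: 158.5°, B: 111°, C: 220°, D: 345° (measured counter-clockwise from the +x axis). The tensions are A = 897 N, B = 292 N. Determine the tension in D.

Resolve: ΣF_x = 897 cos 158.5° + 292 cos 111° + T_C cos 220° + T_D cos 345° = 0.
        ΣF_y = 897 sin 158.5° + 292 sin 111° + T_C sin 220° + T_D sin 345° = 0.
The known terms sum to (-939.2, 601.4) N, so -0.7660 T_C + 0.9659 T_D = 939.2 and -0.6428 T_C − 0.2588 T_D = -601.4.
Solving simultaneously: T_C = 412.3 N, T_D = 1299 N.

T_D ≈ 1300 N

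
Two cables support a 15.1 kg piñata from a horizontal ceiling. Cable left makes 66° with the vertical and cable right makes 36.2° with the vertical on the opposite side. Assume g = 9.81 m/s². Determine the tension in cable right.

Angles from the horizontal: cable left is 90° − 66° = 24°, cable right is 90° − 36.2° = 53.8°.
Weight W = 15.1 × 9.81 = 148.1 N acts straight down.
Horizontal: T_left cos 24° = T_right cos 53.8°  →  T_left = 0.6465 T_right.
Vertical: T_left sin 24° + T_right sin 53.8° = 148.1.
Substituting the horizontal relation into the vertical equation gives 1.07 T_right = 148.1, so T_right = 138.5 N.

T_right ≈ 138 N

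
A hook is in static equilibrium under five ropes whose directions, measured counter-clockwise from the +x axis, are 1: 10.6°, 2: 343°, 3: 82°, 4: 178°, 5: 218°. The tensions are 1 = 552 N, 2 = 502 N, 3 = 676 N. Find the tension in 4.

T_4 ≈ 304 N

Resolve: ΣF_x = 552 cos 10.6° + 502 cos 343° + 676 cos 82° + T_4 cos 178° + T_5 cos 218° = 0.
        ΣF_y = 552 sin 10.6° + 502 sin 343° + 676 sin 82° + T_4 sin 178° + T_5 sin 218° = 0.
The known terms sum to (1117, 624.2) N, so -0.9994 T_4 − 0.7880 T_5 = -1117 and 0.0349 T_4 − 0.6157 T_5 = -624.2.
Solving simultaneously: T_4 = 304.4 N, T_5 = 1031 N.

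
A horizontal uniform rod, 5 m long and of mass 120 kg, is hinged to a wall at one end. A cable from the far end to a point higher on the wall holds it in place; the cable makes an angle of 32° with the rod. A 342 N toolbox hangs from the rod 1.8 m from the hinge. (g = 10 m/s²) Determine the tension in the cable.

T ≈ 1360 N

Take torques about the hinge: T sin 32° · 5 = 120×10×2.5 + 342×1.8 = 3615.6 N·m.
So T = 3615.6 / (0.5299 × 5) = 1364.6 N.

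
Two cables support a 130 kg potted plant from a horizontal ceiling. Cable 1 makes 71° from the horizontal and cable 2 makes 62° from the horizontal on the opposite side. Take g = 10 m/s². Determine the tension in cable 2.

Weight W = 130 × 10 = 1300 N acts straight down.
Horizontal: T_1 cos 71° = T_2 cos 62°  →  T_1 = 1.442 T_2.
Vertical: T_1 sin 71° + T_2 sin 62° = 1300.
Substituting the horizontal relation into the vertical equation gives 2.246 T_2 = 1300, so T_2 = 578.7 N.

T_2 ≈ 579 N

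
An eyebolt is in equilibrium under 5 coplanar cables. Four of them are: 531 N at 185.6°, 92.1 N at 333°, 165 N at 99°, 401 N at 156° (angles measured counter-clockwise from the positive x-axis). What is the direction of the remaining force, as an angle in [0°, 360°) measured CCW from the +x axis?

Sum the known components: ΣF_x = -838.5 N, ΣF_y = 232.4 N.
For equilibrium the remaining force must supply (−ΣF_x, −ΣF_y) = (838.5, -232.4) N.
Magnitude = √((838.5)² + (-232.4)²) = 870.2 N; direction = atan2(-232.4, 838.5) = 344.5°.

θ ≈ 345°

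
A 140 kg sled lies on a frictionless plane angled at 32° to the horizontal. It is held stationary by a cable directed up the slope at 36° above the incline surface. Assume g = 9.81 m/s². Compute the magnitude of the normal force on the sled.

Take axes along and perpendicular to the incline. Weight components: W sin 32° = 727.8 N down-slope, W cos 32° = 1165 N into the surface.
Along incline: T cos 36° = W sin 32° → T = 899.6 N.
Perpendicular: N = W cos 32° − T sin 36° = 635.9 N.

N ≈ 636 N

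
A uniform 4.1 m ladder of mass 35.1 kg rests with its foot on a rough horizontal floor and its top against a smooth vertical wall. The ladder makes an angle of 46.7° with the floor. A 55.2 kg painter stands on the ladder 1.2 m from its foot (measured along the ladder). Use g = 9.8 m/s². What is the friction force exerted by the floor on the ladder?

f ≈ 311 N

Torques about the foot: N_wall · 4.1 sin 46.7° = 35.1×9.8×2.05 cos 46.7° + 55.2×9.8×1.2 cos 46.7° → N_wall = 311.28 N.
ΣF_x = 0: f_floor = N_wall = 311.28 N.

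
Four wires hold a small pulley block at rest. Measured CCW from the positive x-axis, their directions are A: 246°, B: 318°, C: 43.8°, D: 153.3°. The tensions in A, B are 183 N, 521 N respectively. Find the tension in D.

T_D ≈ 625 N

Resolve: ΣF_x = 183 cos 246° + 521 cos 318° + T_C cos 43.8° + T_D cos 153.3° = 0.
        ΣF_y = 183 sin 246° + 521 sin 318° + T_C sin 43.8° + T_D sin 153.3° = 0.
The known terms sum to (312.7, -515.8) N, so 0.7218 T_C − 0.8934 T_D = -312.7 and 0.6921 T_C + 0.4493 T_D = 515.8.
Solving simultaneously: T_C = 339.8 N, T_D = 624.6 N.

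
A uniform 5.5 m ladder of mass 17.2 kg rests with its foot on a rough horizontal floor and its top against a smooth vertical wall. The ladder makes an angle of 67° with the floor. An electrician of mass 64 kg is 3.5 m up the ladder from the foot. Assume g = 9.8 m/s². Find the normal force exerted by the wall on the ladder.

Torques about the foot: N_wall · 5.5 sin 67° = 17.2×9.8×2.75 cos 67° + 64×9.8×3.5 cos 67° → N_wall = 205.19 N.

N_wall ≈ 205 N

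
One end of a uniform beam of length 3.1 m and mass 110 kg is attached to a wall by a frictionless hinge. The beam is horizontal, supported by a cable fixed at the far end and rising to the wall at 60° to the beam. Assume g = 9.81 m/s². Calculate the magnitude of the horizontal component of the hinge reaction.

Take torques about the hinge: T sin 60° · 3.1 = 110×9.81×1.55 = 1672.6 N·m.
So T = 1672.6 / (0.8660 × 3.1) = 623.02 N.
ΣF_x = 0: H_x = T cos 60° = 311.51 N.

H_x ≈ 312 N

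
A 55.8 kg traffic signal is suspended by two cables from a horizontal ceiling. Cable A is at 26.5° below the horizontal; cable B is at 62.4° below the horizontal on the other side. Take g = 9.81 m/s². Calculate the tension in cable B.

T_B ≈ 490 N

Weight W = 55.8 × 9.81 = 547.4 N acts straight down.
Horizontal: T_A cos 26.5° = T_B cos 62.4°  →  T_A = 0.5177 T_B.
Vertical: T_A sin 26.5° + T_B sin 62.4° = 547.4.
Substituting the horizontal relation into the vertical equation gives 1.117 T_B = 547.4, so T_B = 490 N.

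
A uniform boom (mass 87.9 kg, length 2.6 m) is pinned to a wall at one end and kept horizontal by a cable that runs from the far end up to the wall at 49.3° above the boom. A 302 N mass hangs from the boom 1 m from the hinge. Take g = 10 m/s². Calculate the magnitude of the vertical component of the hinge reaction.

Take torques about the hinge: T sin 49.3° · 2.6 = 87.9×10×1.3 + 302×1 = 1444.7 N·m.
So T = 1444.7 / (0.7581 × 2.6) = 732.92 N.
ΣF_y = 0: H_y = (87.9×10 + 302) − T sin 49.3° = 1181 − 555.65 = 625.35 N.

|H_y| ≈ 625 N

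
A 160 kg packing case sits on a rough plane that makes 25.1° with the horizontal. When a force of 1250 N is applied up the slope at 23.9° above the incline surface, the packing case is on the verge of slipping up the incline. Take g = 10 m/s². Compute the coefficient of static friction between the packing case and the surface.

μ ≈ 0.492

On the verge of sliding up the incline, friction is at its maximum μN and acts down the slope.
Perpendicular to incline: N = W cos 25.1° − P sin 23.9° = 1449 − 506.4 = 942.5 N.
Along incline: P cos 23.9° − μN = W sin 25.1° → μ = −(W sin 25.1° − P cos 23.9°) / N = 0.4924.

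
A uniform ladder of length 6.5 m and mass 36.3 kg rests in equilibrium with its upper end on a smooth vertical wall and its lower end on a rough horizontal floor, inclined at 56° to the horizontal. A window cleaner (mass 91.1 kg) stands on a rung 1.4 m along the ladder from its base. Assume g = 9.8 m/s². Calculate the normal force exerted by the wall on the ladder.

Torques about the foot: N_wall · 6.5 sin 56° = 36.3×9.8×3.25 cos 56° + 91.1×9.8×1.4 cos 56° → N_wall = 249.68 N.

N_wall ≈ 250 N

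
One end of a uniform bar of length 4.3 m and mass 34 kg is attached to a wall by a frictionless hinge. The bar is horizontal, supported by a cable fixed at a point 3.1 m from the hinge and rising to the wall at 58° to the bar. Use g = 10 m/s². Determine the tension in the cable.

Take torques about the hinge: T sin 58° · 3.1 = 34×10×2.15 = 731 N·m.
So T = 731 / (0.8480 × 3.1) = 278.06 N.

T ≈ 278 N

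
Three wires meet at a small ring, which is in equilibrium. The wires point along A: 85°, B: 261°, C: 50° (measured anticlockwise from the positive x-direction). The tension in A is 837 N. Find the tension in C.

Resolve: ΣF_x = 837 cos 85° + T_B cos 261° + T_C cos 50° = 0.
        ΣF_y = 837 sin 85° + T_B sin 261° + T_C sin 50° = 0.
The known terms sum to (72.95, 833.8) N, so -0.1564 T_B + 0.6428 T_C = -72.95 and -0.9877 T_B + 0.7660 T_C = -833.8.
Solving simultaneously: T_B = 932.1 N, T_C = 113.4 N.

T_C ≈ 113 N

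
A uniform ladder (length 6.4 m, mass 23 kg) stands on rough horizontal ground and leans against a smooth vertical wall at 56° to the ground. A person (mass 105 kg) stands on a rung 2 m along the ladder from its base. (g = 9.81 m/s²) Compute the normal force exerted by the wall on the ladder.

N_wall ≈ 293 N

Torques about the foot: N_wall · 6.4 sin 56° = 23×9.81×3.2 cos 56° + 105×9.81×2 cos 56° → N_wall = 293.21 N.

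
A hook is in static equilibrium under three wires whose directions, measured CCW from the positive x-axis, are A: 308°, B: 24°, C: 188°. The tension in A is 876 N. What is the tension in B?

T_B ≈ 2750 N

Resolve: ΣF_x = 876 cos 308° + T_B cos 24° + T_C cos 188° = 0.
        ΣF_y = 876 sin 308° + T_B sin 24° + T_C sin 188° = 0.
The known terms sum to (539.3, -690.3) N, so 0.9135 T_B − 0.9903 T_C = -539.3 and 0.4067 T_B − 0.1392 T_C = 690.3.
Solving simultaneously: T_B = 2752 N, T_C = 3084 N.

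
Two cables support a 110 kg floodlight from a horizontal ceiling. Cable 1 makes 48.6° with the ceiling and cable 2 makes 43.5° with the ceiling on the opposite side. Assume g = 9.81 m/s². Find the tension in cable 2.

T_2 ≈ 714 N

Weight W = 110 × 9.81 = 1079 N acts straight down.
Horizontal: T_1 cos 48.6° = T_2 cos 43.5°  →  T_1 = 1.097 T_2.
Vertical: T_1 sin 48.6° + T_2 sin 43.5° = 1079.
Substituting the horizontal relation into the vertical equation gives 1.511 T_2 = 1079, so T_2 = 714.1 N.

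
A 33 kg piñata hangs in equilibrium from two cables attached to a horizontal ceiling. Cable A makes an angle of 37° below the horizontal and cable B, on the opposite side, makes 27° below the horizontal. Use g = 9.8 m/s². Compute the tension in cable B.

Weight W = 33 × 9.8 = 323.4 N acts straight down.
Horizontal: T_A cos 37° = T_B cos 27°  →  T_A = 1.116 T_B.
Vertical: T_A sin 37° + T_B sin 27° = 323.4.
Substituting the horizontal relation into the vertical equation gives 1.125 T_B = 323.4, so T_B = 287.4 N.

T_B ≈ 287 N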